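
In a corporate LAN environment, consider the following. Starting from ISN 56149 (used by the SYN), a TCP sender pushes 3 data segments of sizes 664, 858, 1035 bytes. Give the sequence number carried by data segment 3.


The SYN occupies sequence number ISN = 56149, so the first data byte is ISN + 1 = 56150.
SEQ of data segment i = (ISN + 1) + sum of payload sizes of segments 1..i-1.
Segment 1: SEQ = 56150, payload = 664 bytes
Segment 2: SEQ = 56814, payload = 858 bytes
Segment 3: SEQ = 57672, payload = 1035 bytes
SEQ of segment 3 = 56150 + 664 + 858 = 57672

57672


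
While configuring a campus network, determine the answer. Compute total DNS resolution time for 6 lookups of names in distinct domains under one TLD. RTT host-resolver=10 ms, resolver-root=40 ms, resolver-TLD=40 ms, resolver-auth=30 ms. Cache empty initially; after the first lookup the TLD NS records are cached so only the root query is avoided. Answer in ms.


Lookup 1 (cold cache): local + root + TLD + auth = 10 + 40 + 40 + 30 = 120 ms
Lookups 2..6 (TLD NS cached -> skip root; new domain -> still ask TLD and auth): local + TLD + auth = 10 + 40 + 30 = 80 ms each
Remaining 5 lookups: 5 * 80 = 400 ms
Total = 120 + 400 = 520 ms

520


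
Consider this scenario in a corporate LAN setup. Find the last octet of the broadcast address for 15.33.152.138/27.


Given: IP = 15.33.152.138, prefix = /27
Host bits = 32 - 27 = 5
Network last octet = 138 AND mask = 128
Host part size = 2^5 - 1 = 31
Broadcast last octet = 128 OR 31 = 159

159


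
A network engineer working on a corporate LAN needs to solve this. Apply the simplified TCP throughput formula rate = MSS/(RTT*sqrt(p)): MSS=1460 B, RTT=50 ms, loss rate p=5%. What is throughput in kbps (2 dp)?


Given: MSS = 1460 bytes, RTT = 50 ms, loss = 5%
RTT in seconds = 50 / 1000 = 0.05
Loss rate = 5% = 0.05
sqrt(loss) = sqrt(0.05) = 0.223606797750
Throughput (bytes/s) = 1460 / (0.05 * 0.223606797750) = 130586.3699
Throughput (kbps) = 130586.3699 * 8 / 1000 = 1044.690959 -> 1044.69 kbps (2 dp)

1044.69


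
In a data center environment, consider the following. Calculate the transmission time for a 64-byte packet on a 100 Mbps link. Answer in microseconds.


Given: packet = 64 bytes, bandwidth = 100 Mbps
Packet in bits = 64 * 8 = 512 bits
Bandwidth = 100 * 10^6 = 100000000 bps
Time = 512 / 100000000 seconds
Time in us = 512 * 10^6 / 100000000 = 5.12

5.12


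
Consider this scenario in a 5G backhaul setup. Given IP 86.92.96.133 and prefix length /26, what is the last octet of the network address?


Given: IP = 86.92.96.133, prefix = /26
Subnet mask = 255.255.255.192
Last octet of IP: 133
Last octet of mask: 192
Network last octet = 133 AND 192 = 128

128


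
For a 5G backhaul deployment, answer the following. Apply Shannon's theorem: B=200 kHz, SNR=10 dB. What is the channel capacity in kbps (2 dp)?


Given: B = 200 kHz, SNR = 10 dB
SNR linear = 10^(10/10) = 10
1 + SNR = 11
log2(11) = 3.4594316186
C = 200 * 1000 * 3.4594316186 = 691886.3237 bps
C = 691.886324 kbps -> 691.89 kbps (2 dp)

691.89


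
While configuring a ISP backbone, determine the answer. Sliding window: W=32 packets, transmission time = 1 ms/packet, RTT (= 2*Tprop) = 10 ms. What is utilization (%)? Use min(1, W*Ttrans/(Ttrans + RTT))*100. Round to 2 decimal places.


Given: W = 32, Ttrans = 1 ms, RTT = 10 ms (= 2 * Tprop, Tprop = 5 ms)
Cycle time = Ttrans + RTT = 1 + 10 = 11 ms (first packet sent until its ACK returns)
W * Ttrans = 32 * 1 = 32 ms of sending per cycle
W * Ttrans / (Ttrans + RTT) = 32 / 11 = 2.909091
U = min(1, 2.909091) = 1.000000
U% = 100.00%

100.00


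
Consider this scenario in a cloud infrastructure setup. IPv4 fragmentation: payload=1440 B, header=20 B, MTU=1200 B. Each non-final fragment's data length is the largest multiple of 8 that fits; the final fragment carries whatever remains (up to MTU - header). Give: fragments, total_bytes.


Max data per non-final fragment = floor((MTU - header)/8)*8 = floor((1200 - 20)/8)*8 = floor(1180/8)*8 = 1176 B
Final fragment needs no 8-byte alignment: it can carry up to MTU - header = 1180 B
Non-final fragments needed = ceil((payload - 1180) / 1176) = ceil(260/1176) = ceil(0.2211) = 1
Number of fragments = 1 + 1 = 2
Fragment sizes (data): 1 * 1176 B + 264 B (last, 264 <= 1180 OK)
Total bytes sent = payload + n_frags * header = 1440 + 2*20 = 1440 + 40 = 1480 B

2, 1480


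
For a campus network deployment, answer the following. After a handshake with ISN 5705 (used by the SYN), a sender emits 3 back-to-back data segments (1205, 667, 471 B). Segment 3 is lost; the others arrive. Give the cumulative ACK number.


SYN uses sequence number 5705; first data byte = ISN + 1 = 5706.
Segment 1: SEQ = 5706, len = 1205 B, covers [5706, 6910]
Segment 2: SEQ = 6911, len = 667 B, covers [6911, 7577]
Segment 3: SEQ = 7578, len = 471 B, covers [7578, 8048] [LOST]
In-order data received: bytes [5706, 7577] (segments 1..2).
Segment 3 missing -> gap begins at byte 7578.
Cumulative ACK = next expected in-order byte = 5706 + 1205 + 667 = 7578

7578


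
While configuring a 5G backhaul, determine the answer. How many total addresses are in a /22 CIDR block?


Given: CIDR prefix /22
Host bits = 32 - 22 = 10
Total addresses = 2^10 = 1024

1024


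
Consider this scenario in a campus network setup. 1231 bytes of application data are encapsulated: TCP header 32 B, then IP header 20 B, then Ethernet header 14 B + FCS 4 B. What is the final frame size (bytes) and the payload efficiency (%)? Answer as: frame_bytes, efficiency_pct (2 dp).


TCP segment = 1231 + 32 = 1263 B
IP packet = 1263 + 20 = 1283 B
Ethernet frame = 1283 + 14 + 4 = 1301 B
Efficiency = app / frame = 1231 / 1301 = 0.946195 = 94.6195% -> 94.62% (2 dp)

1301, 94.62


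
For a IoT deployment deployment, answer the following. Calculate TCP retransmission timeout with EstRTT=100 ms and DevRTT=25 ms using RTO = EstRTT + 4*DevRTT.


Given: EstRTT = 100 ms, DevRTT = 25 ms
Timeout = EstRTT + 4 * DevRTT
4 * DevRTT = 4 * 25 = 100
Timeout = 100 + 100 = 200 ms

200


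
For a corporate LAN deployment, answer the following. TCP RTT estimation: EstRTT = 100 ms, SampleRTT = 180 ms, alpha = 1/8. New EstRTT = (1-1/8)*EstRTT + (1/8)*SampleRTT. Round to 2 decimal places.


Given: EstRTT = 100 ms, SampleRTT = 180 ms, alpha = 1/8
New EstRTT = (1 - alpha) * EstRTT + alpha * SampleRTT
(7/8) * 100 = 87.5
(1/8) * 180 = 22.5
New EstRTT = 87.5 + 22.5 = 110 ms -> 110.00 ms (2 dp)

110.00


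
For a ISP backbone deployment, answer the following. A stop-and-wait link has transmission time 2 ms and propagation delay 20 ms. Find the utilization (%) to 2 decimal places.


Given: Ttrans = 2 ms, Tprop = 20 ms
RTT = 2 * Tprop = 2 * 20 = 40 ms
U = Ttrans / (Ttrans + RTT)
U = 2 / (2 + 40)
U = 2 / 42 = 0.047619
U% = 4.76%

4.76


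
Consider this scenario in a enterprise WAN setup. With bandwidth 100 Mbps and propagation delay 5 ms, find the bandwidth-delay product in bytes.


Given: bandwidth = 100 Mbps, delay = 5 ms
BDP in bits = 100 * 10^6 * 5 / 1000
BDP in bits = 500000
BDP in bytes = 500000 / 8 = 62500

62500


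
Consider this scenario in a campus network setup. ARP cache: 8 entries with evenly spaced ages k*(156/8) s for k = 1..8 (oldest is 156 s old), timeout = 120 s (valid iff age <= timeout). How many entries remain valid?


Ages are k * 156/8 s for k = 1..8 (spacing = 19.5000 s).
Entry k is valid iff k * 156/8 <= 120 iff k <= 8 * 120 / 156 = 6.1538
n_valid = floor(6.1538) = 6
(n_stale = 8 - 6 = 2)

6


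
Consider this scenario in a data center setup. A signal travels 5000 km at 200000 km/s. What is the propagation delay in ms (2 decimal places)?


Given: distance = 5000 km, speed = 200000 km/s
Delay = distance / speed = 5000 / 200000 seconds
Delay in ms = 5000 * 1000 / 200000
Delay = 25.0000 ms
Rounded to 2 dp = 25.00 ms

25.00


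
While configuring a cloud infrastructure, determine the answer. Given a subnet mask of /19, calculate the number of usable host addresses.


Given: subnet mask /19
Host bits = 32 - 19 = 13
Total addresses = 2^13 = 8192
Usable hosts = 8192 - 2 (network + broadcast) = 8190

8190


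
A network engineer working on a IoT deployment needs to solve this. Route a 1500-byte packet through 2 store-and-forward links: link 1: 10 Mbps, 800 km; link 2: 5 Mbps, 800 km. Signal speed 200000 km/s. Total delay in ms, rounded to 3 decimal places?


Packet = 1500 bytes = 12000 bits. Store-and-forward: sum (t_trans + t_prop) per link.
Link 1: t_trans = 12000/(10*10^6) s = 1.2000 ms; t_prop = 800/200000 s = 4.0000 ms; subtotal = 5.2000 ms
Link 2: t_trans = 12000/(5*10^6) s = 2.4000 ms; t_prop = 800/200000 s = 4.0000 ms; subtotal = 6.4000 ms
End-to-end = 5.2000 + 6.4000 = 11.6000 ms -> 11.600 ms (3 dp)

11.600


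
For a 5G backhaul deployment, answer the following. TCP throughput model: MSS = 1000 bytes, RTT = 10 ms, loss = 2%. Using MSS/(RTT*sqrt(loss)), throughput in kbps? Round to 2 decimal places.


Given: MSS = 1000 bytes, RTT = 10 ms, loss = 2%
RTT in seconds = 10 / 1000 = 0.01
Loss rate = 2% = 0.02
sqrt(loss) = sqrt(0.02) = 0.141421356237
Throughput (bytes/s) = 1000 / (0.01 * 0.141421356237) = 707106.7812
Throughput (kbps) = 707106.7812 * 8 / 1000 = 5656.854249 -> 5656.85 kbps (2 dp)

5656.85


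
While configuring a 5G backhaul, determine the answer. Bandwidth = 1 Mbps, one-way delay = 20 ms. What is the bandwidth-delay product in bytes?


Given: bandwidth = 1 Mbps, delay = 20 ms
BDP in bits = 1 * 10^6 * 20 / 1000
BDP in bits = 20000
BDP in bytes = 20000 / 8 = 2500

2500


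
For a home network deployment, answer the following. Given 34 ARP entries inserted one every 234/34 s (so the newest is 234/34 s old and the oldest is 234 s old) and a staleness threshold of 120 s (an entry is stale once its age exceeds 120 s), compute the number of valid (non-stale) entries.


Ages are k * 234/34 s for k = 1..34 (spacing = 6.8824 s).
Entry k is valid iff k * 234/34 <= 120 iff k <= 34 * 120 / 234 = 17.4359
n_valid = floor(17.4359) = 17
(n_stale = 34 - 17 = 17)

17


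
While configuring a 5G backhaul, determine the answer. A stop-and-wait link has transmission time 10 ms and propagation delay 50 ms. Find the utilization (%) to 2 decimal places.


Given: Ttrans = 10 ms, Tprop = 50 ms
RTT = 2 * Tprop = 2 * 50 = 100 ms
U = Ttrans / (Ttrans + RTT)
U = 10 / (10 + 100)
U = 10 / 110 = 0.090909
U% = 9.09%

9.09


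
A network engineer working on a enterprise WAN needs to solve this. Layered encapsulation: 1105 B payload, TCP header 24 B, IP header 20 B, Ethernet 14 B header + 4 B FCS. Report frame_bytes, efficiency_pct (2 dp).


TCP segment = 1105 + 24 = 1129 B
IP packet = 1129 + 20 = 1149 B
Ethernet frame = 1149 + 14 + 4 = 1167 B
Efficiency = app / frame = 1105 / 1167 = 0.946872 = 94.6872% -> 94.69% (2 dp)

1167, 94.69


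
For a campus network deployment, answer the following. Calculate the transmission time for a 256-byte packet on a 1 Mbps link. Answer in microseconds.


Given: packet = 256 bytes, bandwidth = 1 Mbps
Packet in bits = 256 * 8 = 2048 bits
Bandwidth = 1 * 10^6 = 1000000 bps
Time = 2048 / 1000000 seconds
Time in us = 2048 * 10^6 / 1000000 = 2048

2048


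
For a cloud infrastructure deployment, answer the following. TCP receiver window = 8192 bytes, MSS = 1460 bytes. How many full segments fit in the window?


Given: RWND = 8192 bytes, MSS = 1460 bytes
Full segments = floor(RWND / MSS)
Full segments = floor(8192 / 1460)
Full segments = floor(5.611) = 5

5


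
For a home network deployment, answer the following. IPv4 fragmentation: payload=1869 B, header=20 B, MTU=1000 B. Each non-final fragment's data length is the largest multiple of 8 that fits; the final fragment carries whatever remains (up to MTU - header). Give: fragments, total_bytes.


Max data per non-final fragment = floor((MTU - header)/8)*8 = floor((1000 - 20)/8)*8 = floor(980/8)*8 = 976 B
Final fragment needs no 8-byte alignment: it can carry up to MTU - header = 980 B
Non-final fragments needed = ceil((payload - 980) / 976) = ceil(889/976) = ceil(0.9109) = 1
Number of fragments = 1 + 1 = 2
Fragment sizes (data): 1 * 976 B + 893 B (last, 893 <= 980 OK)
Total bytes sent = payload + n_frags * header = 1869 + 2*20 = 1869 + 40 = 1909 B

2, 1909


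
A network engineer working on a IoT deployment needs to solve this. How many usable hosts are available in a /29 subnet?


Given: subnet mask /29
Host bits = 32 - 29 = 3
Total addresses = 2^3 = 8
Usable hosts = 8 - 2 (network + broadcast) = 6

6


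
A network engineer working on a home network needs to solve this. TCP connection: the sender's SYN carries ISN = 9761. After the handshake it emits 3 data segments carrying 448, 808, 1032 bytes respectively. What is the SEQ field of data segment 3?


The SYN occupies sequence number ISN = 9761, so the first data byte is ISN + 1 = 9762.
SEQ of data segment i = (ISN + 1) + sum of payload sizes of segments 1..i-1.
Segment 1: SEQ = 9762, payload = 448 bytes
Segment 2: SEQ = 10210, payload = 808 bytes
Segment 3: SEQ = 11018, payload = 1032 bytes
SEQ of segment 3 = 9762 + 448 + 808 = 11018

11018


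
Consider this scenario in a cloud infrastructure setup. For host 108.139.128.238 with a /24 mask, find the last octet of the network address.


Given: IP = 108.139.128.238, prefix = /24
Subnet mask = 255.255.255.0
Last octet of IP: 238
Last octet of mask: 0
Network last octet = 238 AND 0 = 0

0


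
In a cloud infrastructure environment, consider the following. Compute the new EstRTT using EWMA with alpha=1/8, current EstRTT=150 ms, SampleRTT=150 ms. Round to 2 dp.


Given: EstRTT = 150 ms, SampleRTT = 150 ms, alpha = 1/8
New EstRTT = (1 - alpha) * EstRTT + alpha * SampleRTT
(7/8) * 150 = 131.25
(1/8) * 150 = 18.75
New EstRTT = 131.25 + 18.75 = 150 ms -> 150.00 ms (2 dp)

150.00


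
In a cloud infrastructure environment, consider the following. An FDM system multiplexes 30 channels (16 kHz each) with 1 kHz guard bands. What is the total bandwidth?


Given: 30 channels, 16 kHz each, guard = 1 kHz
Channel bandwidth = 30 * 16 = 480 kHz
Guard bands = 29 gaps * 1 kHz = 29 kHz
Total = 480 + 29 = 509 kHz

509


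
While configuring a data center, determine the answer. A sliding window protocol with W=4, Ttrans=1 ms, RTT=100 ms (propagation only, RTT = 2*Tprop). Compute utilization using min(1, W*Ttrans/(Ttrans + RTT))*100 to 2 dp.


Given: W = 4, Ttrans = 1 ms, RTT = 100 ms (= 2 * Tprop, Tprop = 50 ms)
Cycle time = Ttrans + RTT = 1 + 100 = 101 ms (first packet sent until its ACK returns)
W * Ttrans = 4 * 1 = 4 ms of sending per cycle
W * Ttrans / (Ttrans + RTT) = 4 / 101 = 0.039604
U = min(1, 0.039604) = 0.039604
U% = 3.96%

3.96


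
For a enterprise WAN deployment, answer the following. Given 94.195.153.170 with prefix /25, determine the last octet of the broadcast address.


Given: IP = 94.195.153.170, prefix = /25
Host bits = 32 - 25 = 7
Network last octet = 170 AND mask = 128
Host part size = 2^7 - 1 = 127
Broadcast last octet = 128 OR 127 = 255

255


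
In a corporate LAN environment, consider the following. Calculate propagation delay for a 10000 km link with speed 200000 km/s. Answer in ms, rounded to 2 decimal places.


Given: distance = 10000 km, speed = 200000 km/s
Delay = distance / speed = 10000 / 200000 seconds
Delay in ms = 10000 * 1000 / 200000
Delay = 50.0000 ms
Rounded to 2 dp = 50.00 ms

50.00


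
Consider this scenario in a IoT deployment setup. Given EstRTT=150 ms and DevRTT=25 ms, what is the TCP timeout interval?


Given: EstRTT = 150 ms, DevRTT = 25 ms
Timeout = EstRTT + 4 * DevRTT
4 * DevRTT = 4 * 25 = 100
Timeout = 150 + 100 = 250 ms

250


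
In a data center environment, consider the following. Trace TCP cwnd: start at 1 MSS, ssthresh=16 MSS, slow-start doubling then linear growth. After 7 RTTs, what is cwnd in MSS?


RTT 0: cwnd = 1 MSS (initial)
RTT 1: cwnd = 2 MSS (slow start, doubled)
RTT 2: cwnd = 4 MSS (slow start, doubled)
RTT 3: cwnd = 8 MSS (slow start, doubled)
RTT 4: cwnd = 16 MSS (slow start, doubled)
RTT 5: cwnd = 17 MSS (congestion avoidance, +1)
RTT 6: cwnd = 18 MSS (congestion avoidance, +1)
RTT 7: cwnd = 19 MSS (congestion avoidance, +1)

19


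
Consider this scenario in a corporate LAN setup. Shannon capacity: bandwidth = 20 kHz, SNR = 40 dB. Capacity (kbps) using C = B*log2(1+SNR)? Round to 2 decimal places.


Given: B = 20 kHz, SNR = 40 dB
SNR linear = 10^(40/10) = 10000
1 + SNR = 10001
log2(10001) = 13.2878566418
C = 20 * 1000 * 13.2878566418 = 265757.1328 bps
C = 265.757133 kbps -> 265.76 kbps (2 dp)

265.76


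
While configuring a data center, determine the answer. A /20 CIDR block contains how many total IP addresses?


Given: CIDR prefix /20
Host bits = 32 - 20 = 12
Total addresses = 2^12 = 4096

4096


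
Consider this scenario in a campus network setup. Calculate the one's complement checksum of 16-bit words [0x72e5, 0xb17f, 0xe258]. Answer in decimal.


Given words: [0x72e5, 0xb17f, 0xe258]
Step 1: Sum all words
Raw sum = 29413 + 45439 + 57944 = 132796
Step 2: Fold carry: (1724 + 2) = 1726
One's complement = ~1726 & 0xFFFF = 63809

63809


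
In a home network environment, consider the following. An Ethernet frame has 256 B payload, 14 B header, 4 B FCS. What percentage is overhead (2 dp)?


Given: payload = 256 B, header = 14 B, trailer = 4 B
Overhead bytes = header + trailer = 14 + 4 = 18
Total frame = payload + overhead = 256 + 18 = 274
Overhead % = 18 / 274 * 100 = 6.5693% -> 6.57% (2 dp)

6.57


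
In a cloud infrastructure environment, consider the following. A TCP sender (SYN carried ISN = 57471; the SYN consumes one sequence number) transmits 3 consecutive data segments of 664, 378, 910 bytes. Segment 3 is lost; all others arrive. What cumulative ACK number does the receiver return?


SYN uses sequence number 57471; first data byte = ISN + 1 = 57472.
Segment 1: SEQ = 57472, len = 664 B, covers [57472, 58135]
Segment 2: SEQ = 58136, len = 378 B, covers [58136, 58513]
Segment 3: SEQ = 58514, len = 910 B, covers [58514, 59423] [LOST]
In-order data received: bytes [57472, 58513] (segments 1..2).
Segment 3 missing -> gap begins at byte 58514.
Cumulative ACK = next expected in-order byte = 57472 + 664 + 378 = 58514

58514


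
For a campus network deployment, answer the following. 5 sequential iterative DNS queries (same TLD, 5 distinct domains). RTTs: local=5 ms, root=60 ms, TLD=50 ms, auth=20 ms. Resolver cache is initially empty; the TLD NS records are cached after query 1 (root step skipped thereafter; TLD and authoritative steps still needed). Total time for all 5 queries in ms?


Lookup 1 (cold cache): local + root + TLD + auth = 5 + 60 + 50 + 20 = 135 ms
Lookups 2..5 (TLD NS cached -> skip root; new domain -> still ask TLD and auth): local + TLD + auth = 5 + 50 + 20 = 75 ms each
Remaining 4 lookups: 4 * 75 = 300 ms
Total = 135 + 300 = 435 ms

435


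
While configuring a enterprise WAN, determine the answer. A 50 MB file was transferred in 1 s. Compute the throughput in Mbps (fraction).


Given: file = 50 MB, time = 1 s
File in Mb = 50 * 8 = 400 Mb
Throughput = 400 / 1 Mbps
Throughput = 400 Mbps

400


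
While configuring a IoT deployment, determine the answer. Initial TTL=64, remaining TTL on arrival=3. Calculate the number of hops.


Given: initial TTL = 64, received TTL = 3
Hops = initial TTL - received TTL
Hops = 64 - 3 = 61

61


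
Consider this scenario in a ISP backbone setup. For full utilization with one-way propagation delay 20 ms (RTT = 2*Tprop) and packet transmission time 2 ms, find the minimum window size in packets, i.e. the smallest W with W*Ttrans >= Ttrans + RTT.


Given: Ttrans = 2 ms, RTT = 40 ms (= 2 * Tprop, Tprop = 20 ms)
Time until first ACK returns = Ttrans + RTT = 2 + 40 = 42 ms
Need W * Ttrans >= Ttrans + RTT  ->  W >= (Ttrans + RTT) / Ttrans
(Ttrans + RTT) / Ttrans = 42 / 2 = 21
W_min = ceil(21) = 21

21


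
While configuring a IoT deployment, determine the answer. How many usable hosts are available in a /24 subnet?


Given: subnet mask /24
Host bits = 32 - 24 = 8
Total addresses = 2^8 = 256
Usable hosts = 256 - 2 (network + broadcast) = 254

254


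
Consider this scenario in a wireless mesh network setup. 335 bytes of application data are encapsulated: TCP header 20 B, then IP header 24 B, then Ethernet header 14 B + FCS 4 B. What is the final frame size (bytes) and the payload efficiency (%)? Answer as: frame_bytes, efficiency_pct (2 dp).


TCP segment = 335 + 20 = 355 B
IP packet = 355 + 24 = 379 B
Ethernet frame = 379 + 14 + 4 = 397 B
Efficiency = app / frame = 335 / 397 = 0.843829 = 84.3829% -> 84.38% (2 dp)

397, 84.38


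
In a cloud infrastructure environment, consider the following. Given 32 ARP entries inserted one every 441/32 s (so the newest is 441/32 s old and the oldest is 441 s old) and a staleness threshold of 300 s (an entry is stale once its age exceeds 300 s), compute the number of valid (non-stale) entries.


Ages are k * 441/32 s for k = 1..32 (spacing = 13.7812 s).
Entry k is valid iff k * 441/32 <= 300 iff k <= 32 * 300 / 441 = 21.7687
n_valid = floor(21.7687) = 21
(n_stale = 32 - 21 = 11)

21


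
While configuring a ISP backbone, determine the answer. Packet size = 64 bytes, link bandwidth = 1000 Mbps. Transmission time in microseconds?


Given: packet = 64 bytes, bandwidth = 1000 Mbps
Packet in bits = 64 * 8 = 512 bits
Bandwidth = 1000 * 10^6 = 1000000000 bps
Time = 512 / 1000000000 seconds
Time in us = 512 * 10^6 / 1000000000 = 0.512

0.512


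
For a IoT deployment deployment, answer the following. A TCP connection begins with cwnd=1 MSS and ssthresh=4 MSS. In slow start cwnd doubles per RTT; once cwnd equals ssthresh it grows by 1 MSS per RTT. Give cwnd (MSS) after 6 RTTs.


RTT 0: cwnd = 1 MSS (initial)
RTT 1: cwnd = 2 MSS (slow start, doubled)
RTT 2: cwnd = 4 MSS (slow start, doubled)
RTT 3: cwnd = 5 MSS (congestion avoidance, +1)
RTT 4: cwnd = 6 MSS (congestion avoidance, +1)
RTT 5: cwnd = 7 MSS (congestion avoidance, +1)
RTT 6: cwnd = 8 MSS (congestion avoidance, +1)

8


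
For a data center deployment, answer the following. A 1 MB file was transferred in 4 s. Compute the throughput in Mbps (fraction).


Given: file = 1 MB, time = 4 s
File in Mb = 1 * 8 = 8 Mb
Throughput = 8 / 4 Mbps
Throughput = 2 Mbps

2


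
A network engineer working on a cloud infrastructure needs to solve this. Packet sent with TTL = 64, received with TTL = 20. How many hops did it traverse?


Given: initial TTL = 64, received TTL = 20
Hops = initial TTL - received TTL
Hops = 64 - 20 = 44

44


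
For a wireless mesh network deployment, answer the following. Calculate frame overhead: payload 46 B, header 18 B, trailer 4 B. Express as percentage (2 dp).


Given: payload = 46 B, header = 18 B, trailer = 4 B
Overhead bytes = header + trailer = 18 + 4 = 22
Total frame = payload + overhead = 46 + 22 = 68
Overhead % = 22 / 68 * 100 = 32.3529% -> 32.35% (2 dp)

32.35


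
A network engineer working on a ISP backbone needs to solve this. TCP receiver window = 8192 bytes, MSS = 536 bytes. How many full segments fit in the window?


Given: RWND = 8192 bytes, MSS = 536 bytes
Full segments = floor(RWND / MSS)
Full segments = floor(8192 / 536)
Full segments = floor(15.2836) = 15

15


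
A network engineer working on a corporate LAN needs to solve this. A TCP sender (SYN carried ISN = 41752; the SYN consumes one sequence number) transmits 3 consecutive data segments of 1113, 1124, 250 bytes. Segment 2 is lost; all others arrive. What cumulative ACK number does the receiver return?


SYN uses sequence number 41752; first data byte = ISN + 1 = 41753.
Segment 1: SEQ = 41753, len = 1113 B, covers [41753, 42865]
Segment 2: SEQ = 42866, len = 1124 B, covers [42866, 43989] [LOST]
Segment 3: SEQ = 43990, len = 250 B, covers [43990, 44239]
In-order data received: bytes [41753, 42865] (segments 1..1).
Segment 2 missing -> gap begins at byte 42866; later segments buffered out of order.
Cumulative ACK = next expected in-order byte = 41753 + 1113 = 42866

42866


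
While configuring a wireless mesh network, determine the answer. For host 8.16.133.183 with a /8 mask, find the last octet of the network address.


Given: IP = 8.16.133.183, prefix = /8
Subnet mask = 255.0.0.0
Last octet of IP: 183
Last octet of mask: 0
Network last octet = 183 AND 0 = 0

0


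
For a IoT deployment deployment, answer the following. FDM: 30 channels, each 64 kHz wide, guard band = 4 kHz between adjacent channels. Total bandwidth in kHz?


Given: 30 channels, 64 kHz each, guard = 4 kHz
Channel bandwidth = 30 * 64 = 1920 kHz
Guard bands = 29 gaps * 4 kHz = 116 kHz
Total = 1920 + 116 = 2036 kHz

2036


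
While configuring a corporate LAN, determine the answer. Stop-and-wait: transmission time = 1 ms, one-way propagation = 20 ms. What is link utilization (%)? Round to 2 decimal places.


Given: Ttrans = 1 ms, Tprop = 20 ms
RTT = 2 * Tprop = 2 * 20 = 40 ms
U = Ttrans / (Ttrans + RTT)
U = 1 / (1 + 40)
U = 1 / 41 = 0.02439
U% = 2.44%

2.44


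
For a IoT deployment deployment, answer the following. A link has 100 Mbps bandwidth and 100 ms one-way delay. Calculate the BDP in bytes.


Given: bandwidth = 100 Mbps, delay = 100 ms
BDP in bits = 100 * 10^6 * 100 / 1000
BDP in bits = 10000000
BDP in bytes = 10000000 / 8 = 1250000

1250000


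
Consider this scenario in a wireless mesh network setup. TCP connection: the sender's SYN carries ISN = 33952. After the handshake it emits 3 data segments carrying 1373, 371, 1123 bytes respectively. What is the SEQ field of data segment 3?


The SYN occupies sequence number ISN = 33952, so the first data byte is ISN + 1 = 33953.
SEQ of data segment i = (ISN + 1) + sum of payload sizes of segments 1..i-1.
Segment 1: SEQ = 33953, payload = 1373 bytes
Segment 2: SEQ = 35326, payload = 371 bytes
Segment 3: SEQ = 35697, payload = 1123 bytes
SEQ of segment 3 = 33953 + 1373 + 371 = 35697

35697


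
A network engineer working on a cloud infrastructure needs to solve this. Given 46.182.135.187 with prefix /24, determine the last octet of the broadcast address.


Given: IP = 46.182.135.187, prefix = /24
Host bits = 32 - 24 = 8
Network last octet = 187 AND mask = 0
Host part size = 2^8 - 1 = 255
Broadcast last octet = 0 OR 255 = 255

255


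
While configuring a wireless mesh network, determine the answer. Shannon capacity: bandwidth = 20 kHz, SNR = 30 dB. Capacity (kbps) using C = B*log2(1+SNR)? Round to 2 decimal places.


Given: B = 20 kHz, SNR = 30 dB
SNR linear = 10^(30/10) = 1000
1 + SNR = 1001
log2(1001) = 9.9672262588
C = 20 * 1000 * 9.9672262588 = 199344.5252 bps
C = 199.344525 kbps -> 199.34 kbps (2 dp)

199.34


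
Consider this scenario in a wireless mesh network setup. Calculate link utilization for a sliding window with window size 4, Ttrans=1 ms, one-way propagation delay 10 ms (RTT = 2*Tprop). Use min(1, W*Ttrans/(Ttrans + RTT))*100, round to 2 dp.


Given: W = 4, Ttrans = 1 ms, RTT = 20 ms (= 2 * Tprop, Tprop = 10 ms)
Cycle time = Ttrans + RTT = 1 + 20 = 21 ms (first packet sent until its ACK returns)
W * Ttrans = 4 * 1 = 4 ms of sending per cycle
W * Ttrans / (Ttrans + RTT) = 4 / 21 = 0.190476
U = min(1, 0.190476) = 0.190476
U% = 19.05%

19.05


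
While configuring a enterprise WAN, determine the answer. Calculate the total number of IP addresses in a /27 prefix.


Given: CIDR prefix /27
Host bits = 32 - 27 = 5
Total addresses = 2^5 = 32

32


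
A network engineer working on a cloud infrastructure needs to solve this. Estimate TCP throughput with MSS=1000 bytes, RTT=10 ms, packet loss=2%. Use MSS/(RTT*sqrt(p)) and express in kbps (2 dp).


Given: MSS = 1000 bytes, RTT = 10 ms, loss = 2%
RTT in seconds = 10 / 1000 = 0.01
Loss rate = 2% = 0.02
sqrt(loss) = sqrt(0.02) = 0.141421356237
Throughput (bytes/s) = 1000 / (0.01 * 0.141421356237) = 707106.7812
Throughput (kbps) = 707106.7812 * 8 / 1000 = 5656.854249 -> 5656.85 kbps (2 dp)

5656.85


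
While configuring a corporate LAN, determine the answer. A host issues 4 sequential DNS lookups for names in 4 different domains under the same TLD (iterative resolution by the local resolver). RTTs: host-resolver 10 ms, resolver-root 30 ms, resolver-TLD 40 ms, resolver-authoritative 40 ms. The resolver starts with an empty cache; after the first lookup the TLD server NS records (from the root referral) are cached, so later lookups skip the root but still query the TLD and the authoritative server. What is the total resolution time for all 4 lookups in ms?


Lookup 1 (cold cache): local + root + TLD + auth = 10 + 30 + 40 + 40 = 120 ms
Lookups 2..4 (TLD NS cached -> skip root; new domain -> still ask TLD and auth): local + TLD + auth = 10 + 40 + 40 = 90 ms each
Remaining 3 lookups: 3 * 90 = 270 ms
Total = 120 + 270 = 390 ms

390


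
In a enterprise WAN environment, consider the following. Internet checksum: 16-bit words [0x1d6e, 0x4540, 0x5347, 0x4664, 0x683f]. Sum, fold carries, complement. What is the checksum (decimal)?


Given words: [0x1d6e, 0x4540, 0x5347, 0x4664, 0x683f]
Step 1: Sum all words
Raw sum = 7534 + 17728 + 21319 + 18020 + 26687 = 91288
Step 2: Fold carry: (25752 + 1) = 25753
One's complement = ~25753 & 0xFFFF = 39782

39782


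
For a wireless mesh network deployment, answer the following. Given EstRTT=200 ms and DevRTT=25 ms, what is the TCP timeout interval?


Given: EstRTT = 200 ms, DevRTT = 25 ms
Timeout = EstRTT + 4 * DevRTT
4 * DevRTT = 4 * 25 = 100
Timeout = 200 + 100 = 300 ms

300


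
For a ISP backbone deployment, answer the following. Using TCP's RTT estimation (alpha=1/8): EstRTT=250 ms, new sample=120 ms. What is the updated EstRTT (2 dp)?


Given: EstRTT = 250 ms, SampleRTT = 120 ms, alpha = 1/8
New EstRTT = (1 - alpha) * EstRTT + alpha * SampleRTT
(7/8) * 250 = 218.75
(1/8) * 120 = 15
New EstRTT = 218.75 + 15 = 233.75 ms -> 233.75 ms (2 dp)

233.75


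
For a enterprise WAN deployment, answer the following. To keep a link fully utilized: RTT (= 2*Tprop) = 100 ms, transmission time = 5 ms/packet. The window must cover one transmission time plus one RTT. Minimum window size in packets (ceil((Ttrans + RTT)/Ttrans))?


Given: Ttrans = 5 ms, RTT = 100 ms (= 2 * Tprop, Tprop = 50 ms)
Time until first ACK returns = Ttrans + RTT = 5 + 100 = 105 ms
Need W * Ttrans >= Ttrans + RTT  ->  W >= (Ttrans + RTT) / Ttrans
(Ttrans + RTT) / Ttrans = 105 / 5 = 21
W_min = ceil(21) = 21

21


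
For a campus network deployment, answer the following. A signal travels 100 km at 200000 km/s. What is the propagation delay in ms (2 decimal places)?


Given: distance = 100 km, speed = 200000 km/s
Delay = distance / speed = 100 / 200000 seconds
Delay in ms = 100 * 1000 / 200000
Delay = 0.5000 ms
Rounded to 2 dp = 0.50 ms

0.50


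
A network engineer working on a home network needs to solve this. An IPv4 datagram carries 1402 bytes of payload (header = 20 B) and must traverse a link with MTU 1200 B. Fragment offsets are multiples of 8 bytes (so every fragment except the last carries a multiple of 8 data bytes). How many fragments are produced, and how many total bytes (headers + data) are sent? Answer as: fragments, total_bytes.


Max data per non-final fragment = floor((MTU - header)/8)*8 = floor((1200 - 20)/8)*8 = floor(1180/8)*8 = 1176 B
Final fragment needs no 8-byte alignment: it can carry up to MTU - header = 1180 B
Non-final fragments needed = ceil((payload - 1180) / 1176) = ceil(222/1176) = ceil(0.1888) = 1
Number of fragments = 1 + 1 = 2
Fragment sizes (data): 1 * 1176 B + 226 B (last, 226 <= 1180 OK)
Total bytes sent = payload + n_frags * header = 1402 + 2*20 = 1402 + 40 = 1442 B

2, 1442


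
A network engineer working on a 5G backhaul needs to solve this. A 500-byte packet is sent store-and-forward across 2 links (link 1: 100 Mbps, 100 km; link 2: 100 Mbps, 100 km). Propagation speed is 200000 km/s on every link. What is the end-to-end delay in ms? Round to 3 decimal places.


Packet = 500 bytes = 4000 bits. Store-and-forward: sum (t_trans + t_prop) per link.
Link 1: t_trans = 4000/(100*10^6) s = 0.0400 ms; t_prop = 100/200000 s = 0.5000 ms; subtotal = 0.5400 ms
Link 2: t_trans = 4000/(100*10^6) s = 0.0400 ms; t_prop = 100/200000 s = 0.5000 ms; subtotal = 0.5400 ms
End-to-end = 0.5400 + 0.5400 = 1.0800 ms -> 1.080 ms (3 dp)

1.080


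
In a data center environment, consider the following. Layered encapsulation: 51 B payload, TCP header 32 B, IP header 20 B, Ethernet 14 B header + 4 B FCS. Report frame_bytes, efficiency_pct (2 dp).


TCP segment = 51 + 32 = 83 B
IP packet = 83 + 20 = 103 B
Ethernet frame = 103 + 14 + 4 = 121 B
Efficiency = app / frame = 51 / 121 = 0.421488 = 42.1488% -> 42.15% (2 dp)

121, 42.15


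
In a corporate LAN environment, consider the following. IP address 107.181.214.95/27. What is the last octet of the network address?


Given: IP = 107.181.214.95, prefix = /27
Subnet mask = 255.255.255.224
Last octet of IP: 95
Last octet of mask: 224
Network last octet = 95 AND 224 = 64

64


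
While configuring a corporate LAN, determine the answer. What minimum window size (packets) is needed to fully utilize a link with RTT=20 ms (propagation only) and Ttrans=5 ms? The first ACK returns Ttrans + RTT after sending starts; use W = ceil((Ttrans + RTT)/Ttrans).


Given: Ttrans = 5 ms, RTT = 20 ms (= 2 * Tprop, Tprop = 10 ms)
Time until first ACK returns = Ttrans + RTT = 5 + 20 = 25 ms
Need W * Ttrans >= Ttrans + RTT  ->  W >= (Ttrans + RTT) / Ttrans
(Ttrans + RTT) / Ttrans = 25 / 5 = 5
W_min = ceil(5) = 5

5


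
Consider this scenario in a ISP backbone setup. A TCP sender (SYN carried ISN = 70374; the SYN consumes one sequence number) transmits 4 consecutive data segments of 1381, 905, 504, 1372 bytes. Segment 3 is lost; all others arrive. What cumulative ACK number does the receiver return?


SYN uses sequence number 70374; first data byte = ISN + 1 = 70375.
Segment 1: SEQ = 70375, len = 1381 B, covers [70375, 71755]
Segment 2: SEQ = 71756, len = 905 B, covers [71756, 72660]
Segment 3: SEQ = 72661, len = 504 B, covers [72661, 73164] [LOST]
Segment 4: SEQ = 73165, len = 1372 B, covers [73165, 74536]
In-order data received: bytes [70375, 72660] (segments 1..2).
Segment 3 missing -> gap begins at byte 72661; later segments buffered out of order.
Cumulative ACK = next expected in-order byte = 70375 + 1381 + 905 = 72661

72661


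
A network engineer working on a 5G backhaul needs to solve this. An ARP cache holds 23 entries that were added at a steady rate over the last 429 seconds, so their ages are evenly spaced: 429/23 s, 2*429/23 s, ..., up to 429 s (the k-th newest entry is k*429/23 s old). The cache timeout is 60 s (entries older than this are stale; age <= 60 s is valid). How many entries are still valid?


Ages are k * 429/23 s for k = 1..23 (spacing = 18.6522 s).
Entry k is valid iff k * 429/23 <= 60 iff k <= 23 * 60 / 429 = 3.2168
n_valid = floor(3.2168) = 3
(n_stale = 23 - 3 = 20)

3


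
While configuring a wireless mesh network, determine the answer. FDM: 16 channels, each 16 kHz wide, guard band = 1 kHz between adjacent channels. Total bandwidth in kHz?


Given: 16 channels, 16 kHz each, guard = 1 kHz
Channel bandwidth = 16 * 16 = 256 kHz
Guard bands = 15 gaps * 1 kHz = 15 kHz
Total = 256 + 15 = 271 kHz

271


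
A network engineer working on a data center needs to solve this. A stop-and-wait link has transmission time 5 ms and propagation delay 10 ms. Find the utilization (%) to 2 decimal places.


Given: Ttrans = 5 ms, Tprop = 10 ms
RTT = 2 * Tprop = 2 * 10 = 20 ms
U = Ttrans / (Ttrans + RTT)
U = 5 / (5 + 20)
U = 5 / 25 = 0.2
U% = 20.00%

20.00


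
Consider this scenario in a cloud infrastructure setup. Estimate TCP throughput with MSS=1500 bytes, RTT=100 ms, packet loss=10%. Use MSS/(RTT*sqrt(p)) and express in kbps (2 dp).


Given: MSS = 1500 bytes, RTT = 100 ms, loss = 10%
RTT in seconds = 100 / 1000 = 0.1
Loss rate = 10% = 0.1
sqrt(loss) = sqrt(0.1) = 0.316227766017
Throughput (bytes/s) = 1500 / (0.1 * 0.316227766017) = 47434.1649
Throughput (kbps) = 47434.1649 * 8 / 1000 = 379.473319 -> 379.47 kbps (2 dp)

379.47


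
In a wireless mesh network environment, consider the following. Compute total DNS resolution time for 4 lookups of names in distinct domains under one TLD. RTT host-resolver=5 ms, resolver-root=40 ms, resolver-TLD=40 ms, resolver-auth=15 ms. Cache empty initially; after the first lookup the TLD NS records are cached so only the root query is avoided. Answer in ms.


Lookup 1 (cold cache): local + root + TLD + auth = 5 + 40 + 40 + 15 = 100 ms
Lookups 2..4 (TLD NS cached -> skip root; new domain -> still ask TLD and auth): local + TLD + auth = 5 + 40 + 15 = 60 ms each
Remaining 3 lookups: 3 * 60 = 180 ms
Total = 100 + 180 = 280 ms

280


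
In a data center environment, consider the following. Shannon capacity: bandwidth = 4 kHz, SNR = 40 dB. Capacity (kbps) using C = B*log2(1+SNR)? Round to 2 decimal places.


Given: B = 4 kHz, SNR = 40 dB
SNR linear = 10^(40/10) = 10000
1 + SNR = 10001
log2(10001) = 13.2878566418
C = 4 * 1000 * 13.2878566418 = 53151.4266 bps
C = 53.151427 kbps -> 53.15 kbps (2 dp)

53.15


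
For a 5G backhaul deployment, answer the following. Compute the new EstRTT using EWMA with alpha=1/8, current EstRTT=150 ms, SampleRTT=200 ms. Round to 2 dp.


Given: EstRTT = 150 ms, SampleRTT = 200 ms, alpha = 1/8
New EstRTT = (1 - alpha) * EstRTT + alpha * SampleRTT
(7/8) * 150 = 131.25
(1/8) * 200 = 25
New EstRTT = 131.25 + 25 = 156.25 ms -> 156.25 ms (2 dp)

156.25


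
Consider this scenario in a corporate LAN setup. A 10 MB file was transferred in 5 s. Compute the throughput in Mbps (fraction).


Given: file = 10 MB, time = 5 s
File in Mb = 10 * 8 = 80 Mb
Throughput = 80 / 5 Mbps
Throughput = 16 Mbps

16


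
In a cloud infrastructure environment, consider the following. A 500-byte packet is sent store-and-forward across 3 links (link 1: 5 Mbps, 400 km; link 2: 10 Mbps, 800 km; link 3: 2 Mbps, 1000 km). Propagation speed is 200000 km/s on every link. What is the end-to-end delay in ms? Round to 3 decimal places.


Packet = 500 bytes = 4000 bits. Store-and-forward: sum (t_trans + t_prop) per link.
Link 1: t_trans = 4000/(5*10^6) s = 0.8000 ms; t_prop = 400/200000 s = 2.0000 ms; subtotal = 2.8000 ms
Link 2: t_trans = 4000/(10*10^6) s = 0.4000 ms; t_prop = 800/200000 s = 4.0000 ms; subtotal = 4.4000 ms
Link 3: t_trans = 4000/(2*10^6) s = 2.0000 ms; t_prop = 1000/200000 s = 5.0000 ms; subtotal = 7.0000 ms
End-to-end = 2.8000 + 4.4000 + 7.0000 = 14.2000 ms -> 14.200 ms (3 dp)

14.200


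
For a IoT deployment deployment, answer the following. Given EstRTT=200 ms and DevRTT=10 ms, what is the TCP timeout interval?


Given: EstRTT = 200 ms, DevRTT = 10 ms
Timeout = EstRTT + 4 * DevRTT
4 * DevRTT = 4 * 10 = 40
Timeout = 200 + 40 = 240 ms

240


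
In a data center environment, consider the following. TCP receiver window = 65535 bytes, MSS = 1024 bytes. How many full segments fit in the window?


Given: RWND = 65535 bytes, MSS = 1024 bytes
Full segments = floor(RWND / MSS)
Full segments = floor(65535 / 1024)
Full segments = floor(63.999) = 63

63


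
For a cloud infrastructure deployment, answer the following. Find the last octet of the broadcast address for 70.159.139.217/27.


Given: IP = 70.159.139.217, prefix = /27
Host bits = 32 - 27 = 5
Network last octet = 217 AND mask = 192
Host part size = 2^5 - 1 = 31
Broadcast last octet = 192 OR 31 = 223

223


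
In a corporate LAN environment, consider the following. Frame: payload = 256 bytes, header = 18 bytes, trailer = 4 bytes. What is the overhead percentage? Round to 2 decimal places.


Given: payload = 256 B, header = 18 B, trailer = 4 B
Overhead bytes = header + trailer = 18 + 4 = 22
Total frame = payload + overhead = 256 + 22 = 278
Overhead % = 22 / 278 * 100 = 7.9137% -> 7.91% (2 dp)

7.91


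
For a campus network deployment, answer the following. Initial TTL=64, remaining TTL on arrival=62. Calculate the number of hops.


Given: initial TTL = 64, received TTL = 62
Hops = initial TTL - received TTL
Hops = 64 - 62 = 2

2
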